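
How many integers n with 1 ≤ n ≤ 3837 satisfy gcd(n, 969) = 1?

969 = 3·17·19. Inclusion–exclusion on these primes:
3837 − ⌊3837/3⌋ − ⌊3837/17⌋ − ⌊3837/19⌋ + ⌊3837/51⌋ + ⌊3837/57⌋ + ⌊3837/323⌋ − ⌊3837/969⌋ = 2282

2282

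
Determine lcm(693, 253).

gcd first: 693 = 2·253 + 187; 253 = 1·187 + 66; 187 = 2·66 + 55; 66 = 1·55 + 11; 55 = 5·11 + 0 → gcd = 11
lcm = 693·253/gcd = 175329/11 = 15939

15939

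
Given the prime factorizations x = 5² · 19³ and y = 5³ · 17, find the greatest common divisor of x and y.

min exponent per shared prime: 5² = 25

25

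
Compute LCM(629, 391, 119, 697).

4152029

629 = 17 · 37; 391 = 17 · 23; 119 = 7 · 17; 697 = 17 · 41
lcm takes max exponent of each prime: 7 · 17 · 23 · 37 · 41 = 4152029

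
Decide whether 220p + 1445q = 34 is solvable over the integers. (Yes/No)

No

gcd(220, 1445): 1445 = 6·220 + 125; 220 = 1·125 + 95; 125 = 1·95 + 30; 95 = 3·30 + 5; 30 = 6·5 + 0 → 5
5 does not divide 34, so a solution does not exist.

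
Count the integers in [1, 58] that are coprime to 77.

Prime factors of 77: 7, 11. Count integers ≤ 58 divisible by none of them.
By inclusion–exclusion: 58 − ⌊58/7⌋ − ⌊58/11⌋ + ⌊58/77⌋ = 45.

45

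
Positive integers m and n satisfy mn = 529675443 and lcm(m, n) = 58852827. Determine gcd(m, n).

9

From gcd × lcm = mn: gcd = 529675443 / 58852827 = 9.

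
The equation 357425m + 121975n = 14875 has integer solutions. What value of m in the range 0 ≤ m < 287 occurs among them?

70

Euclid: 357425 = 2·121975 + 113475; 121975 = 1·113475 + 8500; 113475 = 13·8500 + 2975; 8500 = 2·2975 + 2550; 2975 = 1·2550 + 425; 2550 = 6·425 + 0 → gcd = 425; 14875 = 425·35.
Back-substitution yields 357425·(43) + 121975·(-126) = 425, so one solution is m = 43·35 = 1505, n = -126·35 = -4410.
Solutions in m differ by 121975/425 = 287; the one in [0, 287) is 1505 mod 287 = 70.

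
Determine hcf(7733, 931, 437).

19

gcd(7733, 931): 7733 = 8·931 + 285; 931 = 3·285 + 76; 285 = 3·76 + 57; 76 = 1·57 + 19; 57 = 3·19 + 0 → 19
gcd(19, 437): 437 = 23·19 + 0 → 19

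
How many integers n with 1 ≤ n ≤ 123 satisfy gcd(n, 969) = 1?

73

Prime factors of 969: 3, 17, 19. Count integers ≤ 123 divisible by none of them.
By inclusion–exclusion: 123 − ⌊123/3⌋ − ⌊123/17⌋ − ⌊123/19⌋ + ⌊123/51⌋ + ⌊123/57⌋ + ⌊123/323⌋ − ⌊123/969⌋ = 73.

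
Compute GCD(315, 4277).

7

315 = 3² · 5 · 7
4277 = 7 · 13 · 47
Common: 7 = 7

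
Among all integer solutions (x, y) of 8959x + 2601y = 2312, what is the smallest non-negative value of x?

Euclid: 8959 = 3·2601 + 1156; 2601 = 2·1156 + 289; 1156 = 4·289 + 0 → gcd = 289; 2312 = 289·8.
Back-substitution yields 8959·(-2) + 2601·(7) = 289, so one solution is x = -2·8 = -16, y = 7·8 = 56.
Solutions in x differ by 2601/289 = 9; the one in [0, 9) is -16 mod 9 = 2.

2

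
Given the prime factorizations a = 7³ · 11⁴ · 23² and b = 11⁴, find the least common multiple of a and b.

2656565527

max exponent per prime: 7³ · 11⁴ · 23² = 2656565527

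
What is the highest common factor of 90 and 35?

Euclid: 90 = 2·35 + 20; 35 = 1·20 + 15; 20 = 1·15 + 5; 15 = 3·5 + 0. Last nonzero remainder: 5.

5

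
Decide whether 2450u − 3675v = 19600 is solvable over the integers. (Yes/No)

Yes

By Bézout, 2450u − 3675v = 19600 has integer solutions iff gcd(2450, 3675) | 19600.
Euclid: 3675 = 1·2450 + 1225; 2450 = 2·1225 + 0. gcd = 1225; 19600 mod 1225 = 0. Yes.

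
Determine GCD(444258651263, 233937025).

Euclid: 444258651263 = 1899·233937025 + 12240788; 233937025 = 19·12240788 + 1362053; 12240788 = 8·1362053 + 1344364; 1362053 = 1·1344364 + 17689; 1344364 = 76·17689 + 0. Last nonzero remainder: 17689.

17689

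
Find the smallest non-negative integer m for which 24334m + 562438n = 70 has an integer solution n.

Reduce mod 562438: 24334m ≡ 70 (mod 562438). With g = gcd(24334, 562438) = 2 dividing 70, divide through: 12167m ≡ 35 (mod 281219).
Since gcd(12167, 281219) = 1, m ≡ 35·(12167)⁻¹ ≡ 77753 (mod 281219). Smallest non-negative: 77753.

77753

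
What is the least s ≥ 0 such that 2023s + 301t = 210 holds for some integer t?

gcd(2023, 301) = 7 (Euclid: 2023 = 6·301 + 217; 301 = 1·217 + 84; 217 = 2·84 + 49; 84 = 1·49 + 35; 49 = 1·35 + 14; 35 = 2·14 + 7; 14 = 2·7 + 0), and 7 | 210.
Extended Euclid: 2023·(-18) + 301·(121) = 7. Scale by 30: s₀ = -540.
General solution s = s₀ + 43k; reducing mod 43 gives s = 19 (and t = -127).

19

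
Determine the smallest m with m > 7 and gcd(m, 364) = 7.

21

gcd(m, 364) = 7 forces 7 | m; write m = 7s. Then gcd(7s, 7·52) = 7·gcd(s, 52), so need gcd(s, 52) = 1.
7s > 7 gives s ≥ 2. The least s ≥ 2 coprime to 52 is 3, so m = 7·3 = 21.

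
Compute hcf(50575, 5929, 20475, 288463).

gcd(50575, 5929): 50575 = 8·5929 + 3143; 5929 = 1·3143 + 2786; 3143 = 1·2786 + 357; 2786 = 7·357 + 287; 357 = 1·287 + 70; 287 = 4·70 + 7; 70 = 10·7 + 0 → 7
gcd(7, 20475): 20475 = 2925·7 + 0 → 7
gcd(7, 288463): 288463 = 41209·7 + 0 → 7

7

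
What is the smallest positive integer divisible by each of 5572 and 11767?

9366532

5572 = 2² · 7 · 199; 11767 = 7 · 41²
max exponents: 2² · 7 · 41² · 199 = 9366532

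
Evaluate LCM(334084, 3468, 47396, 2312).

334084 = 2² · 17⁴; 3468 = 2² · 3 · 17²; 47396 = 2² · 17² · 41; 2312 = 2³ · 17²
lcm takes max exponent of each prime: 2³ · 3 · 17⁴ · 41 = 82184664

82184664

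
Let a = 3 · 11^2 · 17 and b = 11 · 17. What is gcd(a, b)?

187

min exponent per shared prime: 11 · 17 = 187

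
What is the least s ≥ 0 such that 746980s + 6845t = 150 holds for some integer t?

626

gcd(746980, 6845) = 5 (Euclid: 746980 = 109·6845 + 875; 6845 = 7·875 + 720; 875 = 1·720 + 155; 720 = 4·155 + 100; 155 = 1·100 + 55; 100 = 1·55 + 45; 55 = 1·45 + 10; 45 = 4·10 + 5; 10 = 2·5 + 0), and 5 | 150.
Extended Euclid: 746980·(-618) + 6845·(67441) = 5. Scale by 30: s₀ = -18540.
General solution s = s₀ + 1369k; reducing mod 1369 gives s = 626 (and t = -68314).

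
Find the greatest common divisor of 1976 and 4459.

Euclid: 4459 = 2·1976 + 507; 1976 = 3·507 + 455; 507 = 1·455 + 52; 455 = 8·52 + 39; 52 = 1·39 + 13; 39 = 3·13 + 0. Last nonzero remainder: 13.

13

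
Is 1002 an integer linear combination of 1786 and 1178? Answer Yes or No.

By Bézout, 1786s − 1178t = 1002 has integer solutions iff gcd(1786, 1178) | 1002.
Euclid: 1786 = 1·1178 + 608; 1178 = 1·608 + 570; 608 = 1·570 + 38; 570 = 15·38 + 0. gcd = 38; 1002 mod 38 = 14. No.

No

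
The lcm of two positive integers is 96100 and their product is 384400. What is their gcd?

4

gcd·lcm = product, so gcd = 384400/96100 = 4.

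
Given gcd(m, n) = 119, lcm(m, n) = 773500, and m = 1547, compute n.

m·n = gcd·lcm = 119·773500 = 92046500, so n = 92046500/1547 = 59500.

59500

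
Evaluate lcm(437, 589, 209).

149017

lcm(437, 589) = 437·589/gcd = 257393/19 = 13547
lcm(13547, 209) = 13547·209/gcd = 2831323/19 = 149017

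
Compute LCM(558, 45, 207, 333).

2374290

558 = 2 · 3² · 31; 45 = 3² · 5; 207 = 3² · 23; 333 = 3² · 37
lcm takes max exponent of each prime: 2 · 3² · 5 · 23 · 31 · 37 = 2374290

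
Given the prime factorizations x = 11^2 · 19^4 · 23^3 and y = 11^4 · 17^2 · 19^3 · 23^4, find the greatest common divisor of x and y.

10097867813

min exponent per shared prime: 11^2 · 19^3 · 23^3 = 10097867813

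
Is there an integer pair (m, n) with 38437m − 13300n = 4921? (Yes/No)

Yes

gcd(38437, 13300): 38437 = 2·13300 + 11837; 13300 = 1·11837 + 1463; 11837 = 8·1463 + 133; 1463 = 11·133 + 0 → 133
133 divides 4921, so a solution exists.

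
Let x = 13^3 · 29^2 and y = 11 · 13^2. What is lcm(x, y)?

max exponent per prime: 11 · 13^3 · 29^2 = 20324447

20324447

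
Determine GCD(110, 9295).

55

110 = 2 · 5 · 11
9295 = 5 · 11 · 13²
Common: 5 · 11 = 55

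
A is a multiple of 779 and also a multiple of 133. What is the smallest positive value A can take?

5453

779 = 19 · 41; 133 = 7 · 19
max exponents: 7 · 19 · 41 = 5453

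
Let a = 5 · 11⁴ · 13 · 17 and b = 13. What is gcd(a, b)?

min exponent per shared prime: 13 = 13

13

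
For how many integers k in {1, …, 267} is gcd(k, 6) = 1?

89

6 = 2·3. Inclusion–exclusion on these primes:
267 − ⌊267/2⌋ − ⌊267/3⌋ + ⌊267/6⌋ = 89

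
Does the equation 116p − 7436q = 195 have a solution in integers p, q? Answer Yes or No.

No

gcd(116, 7436): 7436 = 64·116 + 12; 116 = 9·12 + 8; 12 = 1·8 + 4; 8 = 2·4 + 0 → 4
4 does not divide 195, so a solution does not exist.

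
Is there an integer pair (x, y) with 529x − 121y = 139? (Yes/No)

By Bézout, 529x − 121y = 139 has integer solutions iff gcd(529, 121) | 139.
Euclid: 529 = 4·121 + 45; 121 = 2·45 + 31; 45 = 1·31 + 14; 31 = 2·14 + 3; 14 = 4·3 + 2; 3 = 1·2 + 1; 2 = 2·1 + 0. gcd = 1; 139 mod 1 = 0. Yes.

Yes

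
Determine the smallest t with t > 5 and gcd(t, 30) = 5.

25

Multiples of 5 above 5: 5·2, 5·3, … . Need the cofactor coprime to 30/5 = 6.
Checking s = 2, 3, … the first with gcd(s, 6) = 1 is s = 5, giving 25.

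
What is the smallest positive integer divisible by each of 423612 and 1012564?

15319080756

gcd first: 1012564 = 2·423612 + 165340; 423612 = 2·165340 + 92932; 165340 = 1·92932 + 72408; 92932 = 1·72408 + 20524; 72408 = 3·20524 + 10836; 20524 = 1·10836 + 9688; 10836 = 1·9688 + 1148; 9688 = 8·1148 + 504; 1148 = 2·504 + 140; 504 = 3·140 + 84; 140 = 1·84 + 56; 84 = 1·56 + 28; 56 = 2·28 + 0 → gcd = 28
lcm = 423612·1012564/gcd = 428934261168/28 = 15319080756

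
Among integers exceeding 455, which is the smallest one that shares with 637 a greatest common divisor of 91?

546

gcd(a, 637) = 91 forces 91 | a; write a = 91s. Then gcd(91s, 91·7) = 91·gcd(s, 7), so need gcd(s, 7) = 1.
91s > 455 gives s ≥ 6. The least s ≥ 6 coprime to 7 is 6, so a = 91·6 = 546.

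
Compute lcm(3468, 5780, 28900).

3468 = 2² · 3 · 17²; 5780 = 2² · 5 · 17²; 28900 = 2² · 5² · 17²
lcm takes max exponent of each prime: 2² · 3 · 5² · 17² = 86700

86700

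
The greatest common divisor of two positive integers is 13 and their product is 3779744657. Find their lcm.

290749589

For any two positive integers, gcd × lcm equals their product. Hence lcm = 3779744657 / 13 = 290749589.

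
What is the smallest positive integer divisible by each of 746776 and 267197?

746776 = 2³ · 17³ · 19; 267197 = 7³ · 19 · 41
max exponents: 2³ · 7³ · 17³ · 19 · 41 = 10501910888

10501910888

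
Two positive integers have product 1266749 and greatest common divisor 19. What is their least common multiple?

For any two positive integers, gcd × lcm equals their product. Hence lcm = 1266749 / 19 = 66671.

66671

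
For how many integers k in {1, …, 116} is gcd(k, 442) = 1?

51

442 = 2·13·17. Inclusion–exclusion on these primes:
116 − ⌊116/2⌋ − ⌊116/13⌋ − ⌊116/17⌋ + ⌊116/26⌋ + ⌊116/34⌋ + ⌊116/221⌋ − ⌊116/442⌋ = 51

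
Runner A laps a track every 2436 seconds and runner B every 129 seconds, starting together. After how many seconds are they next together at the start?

104748

gcd first: 2436 = 18·129 + 114; 129 = 1·114 + 15; 114 = 7·15 + 9; 15 = 1·9 + 6; 9 = 1·6 + 3; 6 = 2·3 + 0 → gcd = 3
lcm = 2436·129/gcd = 314244/3 = 104748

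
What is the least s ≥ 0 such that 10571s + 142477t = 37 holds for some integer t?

Reduce mod 142477: 10571s ≡ 37 (mod 142477). With g = gcd(10571, 142477) = 1 dividing 37, divide through: 10571s ≡ 37 (mod 142477).
Since gcd(10571, 142477) = 1, s ≡ 37·(10571)⁻¹ ≡ 84319 (mod 142477). Smallest non-negative: 84319.

84319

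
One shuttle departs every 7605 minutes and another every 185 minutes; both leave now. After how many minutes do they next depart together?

gcd first: 7605 = 41·185 + 20; 185 = 9·20 + 5; 20 = 4·5 + 0 → gcd = 5
lcm = 7605·185/gcd = 1406925/5 = 281385

281385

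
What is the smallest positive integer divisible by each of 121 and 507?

61347

121 = 11²; 507 = 3 · 13²
max exponents: 3 · 11² · 13² = 61347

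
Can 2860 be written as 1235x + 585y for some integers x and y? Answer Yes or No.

Yes

gcd(1235, 585): 1235 = 2·585 + 65; 585 = 9·65 + 0 → 65
65 divides 2860, so a solution exists.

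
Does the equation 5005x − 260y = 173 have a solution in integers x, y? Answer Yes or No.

By Bézout, 5005x − 260y = 173 has integer solutions iff gcd(5005, 260) | 173.
Euclid: 5005 = 19·260 + 65; 260 = 4·65 + 0. gcd = 65; 173 mod 65 = 43. No.

No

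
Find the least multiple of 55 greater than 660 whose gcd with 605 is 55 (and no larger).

715

Multiples of 55 above 660: 55·13, 55·14, … . Need the cofactor coprime to 605/55 = 11.
Checking s = 13, 14, … the first with gcd(s, 11) = 1 is s = 13, giving 715.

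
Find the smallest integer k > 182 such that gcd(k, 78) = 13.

gcd(k, 78) = 13 forces 13 | k; write k = 13s. Then gcd(13s, 13·6) = 13·gcd(s, 6), so need gcd(s, 6) = 1.
13s > 182 gives s ≥ 15. The least s ≥ 15 coprime to 6 is 17, so k = 13·17 = 221.

221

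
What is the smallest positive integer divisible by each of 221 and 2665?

221 = 13 · 17; 2665 = 5 · 13 · 41
max exponents: 5 · 13 · 17 · 41 = 45305

45305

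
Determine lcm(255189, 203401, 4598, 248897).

255189 = 3 · 11² · 19 · 37; 203401 = 11² · 41²; 4598 = 2 · 11² · 19; 248897 = 11⁴ · 17
lcm takes max exponent of each prime: 2 · 3 · 11⁴ · 17 · 19 · 37 · 41² = 1764793724826

1764793724826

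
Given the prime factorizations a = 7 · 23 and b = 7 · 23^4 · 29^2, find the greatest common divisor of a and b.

min exponent per shared prime: 7 · 23 = 161

161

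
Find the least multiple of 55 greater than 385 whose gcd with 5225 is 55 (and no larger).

Multiples of 55 above 385: 55·8, 55·9, … . Need the cofactor coprime to 5225/55 = 95.
Checking s = 8, 9, … the first with gcd(s, 95) = 1 is s = 8, giving 440.

440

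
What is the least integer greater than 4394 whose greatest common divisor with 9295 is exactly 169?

4563

Multiples of 169 above 4394: 169·27, 169·28, … . Need the cofactor coprime to 9295/169 = 55.
Checking s = 27, 28, … the first with gcd(s, 55) = 1 is s = 27, giving 4563.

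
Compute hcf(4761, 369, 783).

9

gcd(4761, 369): 4761 = 12·369 + 333; 369 = 1·333 + 36; 333 = 9·36 + 9; 36 = 4·9 + 0 → 9
gcd(9, 783): 783 = 87·9 + 0 → 9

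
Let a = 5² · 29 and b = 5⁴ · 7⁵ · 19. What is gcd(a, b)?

min exponent per shared prime: 5² = 25

25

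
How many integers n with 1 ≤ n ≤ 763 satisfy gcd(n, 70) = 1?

262

Prime factors of 70: 2, 5, 7. Count integers ≤ 763 divisible by none of them.
By inclusion–exclusion: 763 − ⌊763/2⌋ − ⌊763/5⌋ − ⌊763/7⌋ + ⌊763/10⌋ + ⌊763/14⌋ + ⌊763/35⌋ − ⌊763/70⌋ = 262.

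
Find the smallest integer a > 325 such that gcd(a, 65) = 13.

338

Multiples of 13 above 325: 13·26, 13·27, … . Need the cofactor coprime to 65/13 = 5.
Checking s = 26, 27, … the first with gcd(s, 5) = 1 is s = 26, giving 338.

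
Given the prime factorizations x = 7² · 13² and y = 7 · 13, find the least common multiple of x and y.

max exponent per prime: 7² · 13² = 8281

8281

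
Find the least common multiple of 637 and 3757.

184093

gcd first: 3757 = 5·637 + 572; 637 = 1·572 + 65; 572 = 8·65 + 52; 65 = 1·52 + 13; 52 = 4·13 + 0 → gcd = 13
lcm = 637·3757/gcd = 2393209/13 = 184093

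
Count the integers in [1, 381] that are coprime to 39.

Prime factors of 39: 3, 13. Count integers ≤ 381 divisible by none of them.
By inclusion–exclusion: 381 − ⌊381/3⌋ − ⌊381/13⌋ + ⌊381/39⌋ = 234.

234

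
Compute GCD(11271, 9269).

11271 = 3 · 13 · 17²
9269 = 13 · 23 · 31
Common: 13 = 13

13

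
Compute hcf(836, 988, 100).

4

836 = 2² · 11 · 19; 988 = 2² · 13 · 19; 100 = 2² · 5²
gcd takes min exponent of each prime: 2² = 4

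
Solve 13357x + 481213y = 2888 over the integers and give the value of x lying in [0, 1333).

Euclid: 481213 = 36·13357 + 361; 13357 = 37·361 + 0 → gcd = 361; 2888 = 361·8.
Back-substitution yields 13357·(-36) + 481213·(1) = 361, so one solution is x = -36·8 = -288, y = 1·8 = 8.
Solutions in x differ by 481213/361 = 1333; the one in [0, 1333) is -288 mod 1333 = 1045.

1045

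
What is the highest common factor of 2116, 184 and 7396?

gcd(2116, 184): 2116 = 11·184 + 92; 184 = 2·92 + 0 → 92
gcd(92, 7396): 7396 = 80·92 + 36; 92 = 2·36 + 20; 36 = 1·20 + 16; 20 = 1·16 + 4; 16 = 4·4 + 0 → 4

4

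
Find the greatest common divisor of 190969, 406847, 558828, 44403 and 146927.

190969 = 19² · 23²; 406847 = 7² · 19² · 23; 558828 = 2² · 3² · 19² · 43; 44403 = 3 · 19² · 41; 146927 = 11 · 19² · 37
gcd takes min exponent of each prime: 19² = 361

361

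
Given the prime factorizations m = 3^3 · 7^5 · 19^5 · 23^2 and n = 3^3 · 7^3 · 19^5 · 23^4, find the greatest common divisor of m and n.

12130579851831

min exponent per shared prime: 3^3 · 7^3 · 19^5 · 23^2 = 12130579851831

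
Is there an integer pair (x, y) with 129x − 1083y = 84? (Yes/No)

Yes

gcd(129, 1083): 1083 = 8·129 + 51; 129 = 2·51 + 27; 51 = 1·27 + 24; 27 = 1·24 + 3; 24 = 8·3 + 0 → 3
3 divides 84, so a solution exists.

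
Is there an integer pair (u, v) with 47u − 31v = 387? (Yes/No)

Yes

By Bézout, 47u − 31v = 387 has integer solutions iff gcd(47, 31) | 387.
Euclid: 47 = 1·31 + 16; 31 = 1·16 + 15; 16 = 1·15 + 1; 15 = 15·1 + 0. gcd = 1; 387 mod 1 = 0. Yes.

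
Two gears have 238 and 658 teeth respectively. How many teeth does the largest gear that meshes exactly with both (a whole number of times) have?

14

238 = 2 · 7 · 17
658 = 2 · 7 · 47
Common: 2 · 7 = 14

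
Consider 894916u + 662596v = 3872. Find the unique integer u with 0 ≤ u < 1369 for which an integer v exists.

Euclid: 894916 = 1·662596 + 232320; 662596 = 2·232320 + 197956; 232320 = 1·197956 + 34364; 197956 = 5·34364 + 26136; 34364 = 1·26136 + 8228; 26136 = 3·8228 + 1452; 8228 = 5·1452 + 968; 1452 = 1·968 + 484; 968 = 2·484 + 0 → gcd = 484; 3872 = 484·8.
Back-substitution yields 894916·(-482) + 662596·(651) = 484, so one solution is u = -482·8 = -3856, v = 651·8 = 5208.
Solutions in u differ by 662596/484 = 1369; the one in [0, 1369) is -3856 mod 1369 = 251.

251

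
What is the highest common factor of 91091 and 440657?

Euclid: 440657 = 4·91091 + 76293; 91091 = 1·76293 + 14798; 76293 = 5·14798 + 2303; 14798 = 6·2303 + 980; 2303 = 2·980 + 343; 980 = 2·343 + 294; 343 = 1·294 + 49; 294 = 6·49 + 0. Last nonzero remainder: 49.

49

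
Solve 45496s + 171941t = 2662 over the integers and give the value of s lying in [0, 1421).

Reduce mod 171941: 45496s ≡ 2662 (mod 171941). With g = gcd(45496, 171941) = 121 dividing 2662, divide through: 376s ≡ 22 (mod 1421).
Since gcd(376, 1421) = 1, s ≡ 22·(376)⁻¹ ≡ 703 (mod 1421). Smallest non-negative: 703.

703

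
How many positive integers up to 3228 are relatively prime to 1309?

1309 = 7·11·17. Inclusion–exclusion on these primes:
3228 − ⌊3228/7⌋ − ⌊3228/11⌋ − ⌊3228/17⌋ + ⌊3228/77⌋ + ⌊3228/119⌋ + ⌊3228/187⌋ − ⌊3228/1309⌋ = 2368

2368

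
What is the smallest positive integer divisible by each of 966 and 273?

12558

gcd first: 966 = 3·273 + 147; 273 = 1·147 + 126; 147 = 1·126 + 21; 126 = 6·21 + 0 → gcd = 21
lcm = 966·273/gcd = 263718/21 = 12558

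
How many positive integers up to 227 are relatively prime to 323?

203

Prime factors of 323: 17, 19. Count integers ≤ 227 divisible by none of them.
By inclusion–exclusion: 227 − ⌊227/17⌋ − ⌊227/19⌋ + ⌊227/323⌋ = 203.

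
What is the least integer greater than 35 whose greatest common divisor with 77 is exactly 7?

42

Multiples of 7 above 35: 7·6, 7·7, … . Need the cofactor coprime to 77/7 = 11.
Checking s = 6, 7, … the first with gcd(s, 11) = 1 is s = 6, giving 42.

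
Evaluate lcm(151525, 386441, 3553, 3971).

90494821175

151525 = 5² · 11 · 19 · 29; 386441 = 11 · 19 · 43²; 3553 = 11 · 17 · 19; 3971 = 11 · 19²
lcm takes max exponent of each prime: 5² · 11 · 17 · 19² · 29 · 43² = 90494821175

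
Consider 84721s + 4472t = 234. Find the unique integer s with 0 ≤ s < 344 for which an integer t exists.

Euclid: 84721 = 18·4472 + 4225; 4472 = 1·4225 + 247; 4225 = 17·247 + 26; 247 = 9·26 + 13; 26 = 2·13 + 0 → gcd = 13; 234 = 13·18.
Back-substitution yields 84721·(-163) + 4472·(3088) = 13, so one solution is s = -163·18 = -2934, t = 3088·18 = 55584.
Solutions in s differ by 4472/13 = 344; the one in [0, 344) is -2934 mod 344 = 162.

162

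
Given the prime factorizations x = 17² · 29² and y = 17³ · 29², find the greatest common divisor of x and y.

min exponent per shared prime: 17² · 29² = 243049

243049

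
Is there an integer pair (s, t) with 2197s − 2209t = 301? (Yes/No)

Yes

gcd(2197, 2209): 2209 = 1·2197 + 12; 2197 = 183·12 + 1; 12 = 12·1 + 0 → 1
1 divides 301, so a solution exists.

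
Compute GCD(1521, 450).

1521 = 3² · 13²
450 = 2 · 3² · 5²
Common: 3² = 9

9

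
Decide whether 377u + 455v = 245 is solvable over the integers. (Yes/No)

No

gcd(377, 455): 455 = 1·377 + 78; 377 = 4·78 + 65; 78 = 1·65 + 13; 65 = 5·13 + 0 → 13
13 does not divide 245, so a solution does not exist.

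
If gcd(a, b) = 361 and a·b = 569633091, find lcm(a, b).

For any two positive integers, gcd × lcm equals their product. Hence lcm = 569633091 / 361 = 1577931.

1577931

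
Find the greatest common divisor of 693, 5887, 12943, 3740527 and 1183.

7

693 = 3² · 7 · 11; 5887 = 7 · 29²; 12943 = 7 · 43²; 3740527 = 7 · 17² · 43²; 1183 = 7 · 13²
gcd takes min exponent of each prime: 7 = 7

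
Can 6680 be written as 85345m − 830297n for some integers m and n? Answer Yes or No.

No

gcd(85345, 830297): 830297 = 9·85345 + 62192; 85345 = 1·62192 + 23153; 62192 = 2·23153 + 15886; 23153 = 1·15886 + 7267; 15886 = 2·7267 + 1352; 7267 = 5·1352 + 507; 1352 = 2·507 + 338; 507 = 1·338 + 169; 338 = 2·169 + 0 → 169
169 does not divide 6680, so a solution does not exist.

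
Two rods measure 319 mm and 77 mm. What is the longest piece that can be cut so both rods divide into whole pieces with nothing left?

Euclid: 319 = 4·77 + 11; 77 = 7·11 + 0. Last nonzero remainder: 11.

11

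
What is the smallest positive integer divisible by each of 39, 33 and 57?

8151

39 = 3 · 13; 33 = 3 · 11; 57 = 3 · 19
lcm takes max exponent of each prime: 3 · 11 · 13 · 19 = 8151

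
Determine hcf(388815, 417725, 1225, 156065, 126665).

gcd(388815, 417725): 417725 = 1·388815 + 28910; 388815 = 13·28910 + 12985; 28910 = 2·12985 + 2940; 12985 = 4·2940 + 1225; 2940 = 2·1225 + 490; 1225 = 2·490 + 245; 490 = 2·245 + 0 → 245
gcd(245, 1225): 1225 = 5·245 + 0 → 245
gcd(245, 156065): 156065 = 637·245 + 0 → 245
gcd(245, 126665): 126665 = 517·245 + 0 → 245

245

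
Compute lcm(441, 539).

gcd first: 539 = 1·441 + 98; 441 = 4·98 + 49; 98 = 2·49 + 0 → gcd = 49
lcm = 441·539/gcd = 237699/49 = 4851

4851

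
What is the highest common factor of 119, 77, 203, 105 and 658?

gcd(119, 77): 119 = 1·77 + 42; 77 = 1·42 + 35; 42 = 1·35 + 7; 35 = 5·7 + 0 → 7
gcd(7, 203): 203 = 29·7 + 0 → 7
gcd(7, 105): 105 = 15·7 + 0 → 7
gcd(7, 658): 658 = 94·7 + 0 → 7

7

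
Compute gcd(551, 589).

Euclid: 589 = 1·551 + 38; 551 = 14·38 + 19; 38 = 2·19 + 0. Last nonzero remainder: 19.

19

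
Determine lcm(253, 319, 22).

14674

253 = 11 · 23; 319 = 11 · 29; 22 = 2 · 11
lcm takes max exponent of each prime: 2 · 11 · 23 · 29 = 14674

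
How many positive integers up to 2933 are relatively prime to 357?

Prime factors of 357: 3, 7, 17. Count integers ≤ 2933 divisible by none of them.
By inclusion–exclusion: 2933 − ⌊2933/3⌋ − ⌊2933/7⌋ − ⌊2933/17⌋ + ⌊2933/21⌋ + ⌊2933/51⌋ + ⌊2933/119⌋ − ⌊2933/357⌋ = 1577.

1577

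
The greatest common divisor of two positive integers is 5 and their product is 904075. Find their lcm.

180815

gcd·lcm = product, so lcm = 904075/5 = 180815.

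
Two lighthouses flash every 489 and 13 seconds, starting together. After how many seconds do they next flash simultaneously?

6357

489 = 3 · 163; 13 = 13
max exponents: 3 · 13 · 163 = 6357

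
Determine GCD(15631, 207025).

49

Euclid: 207025 = 13·15631 + 3822; 15631 = 4·3822 + 343; 3822 = 11·343 + 49; 343 = 7·49 + 0. Last nonzero remainder: 49.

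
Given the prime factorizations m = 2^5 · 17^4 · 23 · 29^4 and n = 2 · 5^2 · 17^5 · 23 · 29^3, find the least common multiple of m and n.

18477976970232800

max exponent per prime: 2^5 · 5^2 · 17^5 · 23 · 29^4 = 18477976970232800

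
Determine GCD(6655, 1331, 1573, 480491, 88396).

11

gcd(6655, 1331): 6655 = 5·1331 + 0 → 1331
gcd(1331, 1573): 1573 = 1·1331 + 242; 1331 = 5·242 + 121; 242 = 2·121 + 0 → 121
gcd(121, 480491): 480491 = 3971·121 + 0 → 121
gcd(121, 88396): 88396 = 730·121 + 66; 121 = 1·66 + 55; 66 = 1·55 + 11; 55 = 5·11 + 0 → 11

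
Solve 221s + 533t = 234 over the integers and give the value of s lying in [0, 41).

30

gcd(221, 533) = 13 (Euclid: 533 = 2·221 + 91; 221 = 2·91 + 39; 91 = 2·39 + 13; 39 = 3·13 + 0), and 13 | 234.
Extended Euclid: 221·(-12) + 533·(5) = 13. Scale by 18: s₀ = -216.
General solution s = s₀ + 41k; reducing mod 41 gives s = 30 (and t = -12).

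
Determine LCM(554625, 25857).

93731625

554625 = 3² · 5³ · 17 · 29; 25857 = 3² · 13² · 17
max exponents: 3² · 5³ · 13² · 17 · 29 = 93731625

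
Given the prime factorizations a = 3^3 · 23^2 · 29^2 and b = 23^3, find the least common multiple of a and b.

max exponent per prime: 3^3 · 23^3 · 29^2 = 276276069

276276069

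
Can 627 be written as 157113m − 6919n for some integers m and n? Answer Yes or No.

gcd(157113, 6919): 157113 = 22·6919 + 4895; 6919 = 1·4895 + 2024; 4895 = 2·2024 + 847; 2024 = 2·847 + 330; 847 = 2·330 + 187; 330 = 1·187 + 143; 187 = 1·143 + 44; 143 = 3·44 + 11; 44 = 4·11 + 0 → 11
11 divides 627, so a solution exists.

Yes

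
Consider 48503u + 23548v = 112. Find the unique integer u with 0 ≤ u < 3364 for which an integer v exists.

Euclid: 48503 = 2·23548 + 1407; 23548 = 16·1407 + 1036; 1407 = 1·1036 + 371; 1036 = 2·371 + 294; 371 = 1·294 + 77; 294 = 3·77 + 63; 77 = 1·63 + 14; 63 = 4·14 + 7; 14 = 2·7 + 0 → gcd = 7; 112 = 7·16.
Back-substitution yields 48503·(-1523) + 23548·(3137) = 7, so one solution is u = -1523·16 = -24368, v = 3137·16 = 50192.
Solutions in u differ by 23548/7 = 3364; the one in [0, 3364) is -24368 mod 3364 = 2544.

2544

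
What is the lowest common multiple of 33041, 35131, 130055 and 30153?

lcm(33041, 35131) = 33041·35131/gcd = 1160763371/19 = 61092809
lcm(61092809, 130055) = 61092809·130055/gcd = 7945425274495/703 = 11302169665
lcm(11302169665, 30153) = 11302169665·30153/gcd = 340794321908745/19 = 17936543258355

17936543258355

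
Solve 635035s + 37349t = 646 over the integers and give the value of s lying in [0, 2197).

gcd(635035, 37349) = 17 (Euclid: 635035 = 17·37349 + 102; 37349 = 366·102 + 17; 102 = 6·17 + 0), and 17 | 646.
Extended Euclid: 635035·(-366) + 37349·(6223) = 17. Scale by 38: s₀ = -13908.
General solution s = s₀ + 2197k; reducing mod 2197 gives s = 1471 (and t = -25011).

1471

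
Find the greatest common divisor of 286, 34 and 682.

2

286 = 2 · 11 · 13; 34 = 2 · 17; 682 = 2 · 11 · 31
gcd takes min exponent of each prime: 2 = 2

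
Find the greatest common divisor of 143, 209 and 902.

143 = 11 · 13; 209 = 11 · 19; 902 = 2 · 11 · 41
gcd takes min exponent of each prime: 11 = 11

11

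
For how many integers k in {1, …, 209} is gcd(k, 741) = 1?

741 = 3·13·19. Inclusion–exclusion on these primes:
209 − ⌊209/3⌋ − ⌊209/13⌋ − ⌊209/19⌋ + ⌊209/39⌋ + ⌊209/57⌋ + ⌊209/247⌋ − ⌊209/741⌋ = 121

121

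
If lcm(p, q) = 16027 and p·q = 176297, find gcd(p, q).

11

From gcd × lcm = pq: gcd = 176297 / 16027 = 11.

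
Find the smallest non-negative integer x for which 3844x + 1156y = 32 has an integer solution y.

203

Euclid: 3844 = 3·1156 + 376; 1156 = 3·376 + 28; 376 = 13·28 + 12; 28 = 2·12 + 4; 12 = 3·4 + 0 → gcd = 4; 32 = 4·8.
Back-substitution yields 3844·(-83) + 1156·(276) = 4, so one solution is x = -83·8 = -664, y = 276·8 = 2208.
Solutions in x differ by 1156/4 = 289; the one in [0, 289) is -664 mod 289 = 203.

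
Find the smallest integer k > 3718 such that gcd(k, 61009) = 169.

3887

61009 = 169·361. Any k with gcd(k, 61009) = 169 is a multiple of 169, say 169s, with s coprime to 361.
Need s > 3718/169, so s ≥ 23. First s ≥ 23 with gcd(s, 361) = 1 is s = 23. Thus k = 169·23 = 3887.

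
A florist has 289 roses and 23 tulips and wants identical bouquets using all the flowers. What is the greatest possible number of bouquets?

1

Euclid: 289 = 12·23 + 13; 23 = 1·13 + 10; 13 = 1·10 + 3; 10 = 3·3 + 1; 3 = 3·1 + 0. Last nonzero remainder: 1.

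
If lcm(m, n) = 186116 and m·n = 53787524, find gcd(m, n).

289

gcd·lcm = product, so gcd = 53787524/186116 = 289.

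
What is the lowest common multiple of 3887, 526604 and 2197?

3887 = 13² · 23; 526604 = 2² · 13² · 19 · 41; 2197 = 13³
lcm takes max exponent of each prime: 2² · 13³ · 19 · 23 · 41 = 157454596

157454596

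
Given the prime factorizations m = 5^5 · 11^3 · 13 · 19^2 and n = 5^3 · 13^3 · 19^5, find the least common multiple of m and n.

max exponent per prime: 5^5 · 11^3 · 13^3 · 19^5 = 22626956339040625

22626956339040625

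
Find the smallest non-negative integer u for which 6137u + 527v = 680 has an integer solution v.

2

gcd(6137, 527) = 17 (Euclid: 6137 = 11·527 + 340; 527 = 1·340 + 187; 340 = 1·187 + 153; 187 = 1·153 + 34; 153 = 4·34 + 17; 34 = 2·17 + 0), and 17 | 680.
Extended Euclid: 6137·(14) + 527·(-163) = 17. Scale by 40: u₀ = 560.
General solution u = u₀ + 31t; reducing mod 31 gives u = 2 (and v = -22).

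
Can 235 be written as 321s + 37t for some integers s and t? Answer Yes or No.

gcd(321, 37): 321 = 8·37 + 25; 37 = 1·25 + 12; 25 = 2·12 + 1; 12 = 12·1 + 0 → 1
1 divides 235, so a solution exists.

Yes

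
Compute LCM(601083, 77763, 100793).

654070269699

601083 = 3² · 7² · 29 · 47; 77763 = 3 · 7² · 23²; 100793 = 7² · 11² · 17
lcm takes max exponent of each prime: 3² · 7² · 11² · 17 · 23² · 29 · 47 = 654070269699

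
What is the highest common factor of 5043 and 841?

5043 = 3 · 41²
841 = 29²
Common: 1 = 1

1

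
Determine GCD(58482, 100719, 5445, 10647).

gcd(58482, 100719): 100719 = 1·58482 + 42237; 58482 = 1·42237 + 16245; 42237 = 2·16245 + 9747; 16245 = 1·9747 + 6498; 9747 = 1·6498 + 3249; 6498 = 2·3249 + 0 → 3249
gcd(3249, 5445): 5445 = 1·3249 + 2196; 3249 = 1·2196 + 1053; 2196 = 2·1053 + 90; 1053 = 11·90 + 63; 90 = 1·63 + 27; 63 = 2·27 + 9; 27 = 3·9 + 0 → 9
gcd(9, 10647): 10647 = 1183·9 + 0 → 9

9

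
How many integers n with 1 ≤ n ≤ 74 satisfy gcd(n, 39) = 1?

46

Prime factors of 39: 3, 13. Count integers ≤ 74 divisible by none of them.
By inclusion–exclusion: 74 − ⌊74/3⌋ − ⌊74/13⌋ + ⌊74/39⌋ = 46.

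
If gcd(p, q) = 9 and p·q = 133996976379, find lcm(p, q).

Since gcd(p,q)·lcm(p,q) = pq, lcm = 133996976379/9 = 14888552931.

14888552931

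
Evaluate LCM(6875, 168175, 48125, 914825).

1692357638125

6875 = 5⁴ · 11; 168175 = 5² · 7 · 31²; 48125 = 5⁴ · 7 · 11; 914825 = 5² · 23 · 37 · 43
lcm takes max exponent of each prime: 5⁴ · 7 · 11 · 23 · 31² · 37 · 43 = 1692357638125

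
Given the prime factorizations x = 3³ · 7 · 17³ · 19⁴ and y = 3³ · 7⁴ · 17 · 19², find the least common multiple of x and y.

max exponent per prime: 3³ · 7⁴ · 17³ · 19⁴ = 41506593541371

41506593541371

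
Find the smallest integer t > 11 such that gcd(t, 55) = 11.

gcd(t, 55) = 11 forces 11 | t; write t = 11s. Then gcd(11s, 11·5) = 11·gcd(s, 5), so need gcd(s, 5) = 1.
11s > 11 gives s ≥ 2. The least s ≥ 2 coprime to 5 is 2, so t = 11·2 = 22.

22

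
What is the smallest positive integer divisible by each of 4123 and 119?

4123 = 7 · 19 · 31; 119 = 7 · 17
max exponents: 7 · 17 · 19 · 31 = 70091

70091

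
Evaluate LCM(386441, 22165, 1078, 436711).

3029603330023270

386441 = 11 · 19 · 43²; 22165 = 5 · 11 · 13 · 31; 1078 = 2 · 7² · 11; 436711 = 11 · 29 · 37²
lcm takes max exponent of each prime: 2 · 5 · 7² · 11 · 13 · 19 · 29 · 31 · 37² · 43² = 3029603330023270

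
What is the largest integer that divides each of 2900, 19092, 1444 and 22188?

4

gcd(2900, 19092): 19092 = 6·2900 + 1692; 2900 = 1·1692 + 1208; 1692 = 1·1208 + 484; 1208 = 2·484 + 240; 484 = 2·240 + 4; 240 = 60·4 + 0 → 4
gcd(4, 1444): 1444 = 361·4 + 0 → 4
gcd(4, 22188): 22188 = 5547·4 + 0 → 4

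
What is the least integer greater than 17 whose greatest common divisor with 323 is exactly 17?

34

Multiples of 17 above 17: 17·2, 17·3, … . Need the cofactor coprime to 323/17 = 19.
Checking s = 2, 3, … the first with gcd(s, 19) = 1 is s = 2, giving 34.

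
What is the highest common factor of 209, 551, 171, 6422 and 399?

19

gcd(209, 551): 551 = 2·209 + 133; 209 = 1·133 + 76; 133 = 1·76 + 57; 76 = 1·57 + 19; 57 = 3·19 + 0 → 19
gcd(19, 171): 171 = 9·19 + 0 → 19
gcd(19, 6422): 6422 = 338·19 + 0 → 19
gcd(19, 399): 399 = 21·19 + 0 → 19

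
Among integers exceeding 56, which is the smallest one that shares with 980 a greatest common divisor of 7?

63

980 = 7·140. Any t with gcd(t, 980) = 7 is a multiple of 7, say 7s, with s coprime to 140.
Need s > 56/7, so s ≥ 9. First s ≥ 9 with gcd(s, 140) = 1 is s = 9. Thus t = 7·9 = 63.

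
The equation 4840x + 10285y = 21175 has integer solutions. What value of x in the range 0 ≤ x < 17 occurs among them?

15

Euclid: 10285 = 2·4840 + 605; 4840 = 8·605 + 0 → gcd = 605; 21175 = 605·35.
Back-substitution yields 4840·(-2) + 10285·(1) = 605, so one solution is x = -2·35 = -70, y = 1·35 = 35.
Solutions in x differ by 10285/605 = 17; the one in [0, 17) is -70 mod 17 = 15.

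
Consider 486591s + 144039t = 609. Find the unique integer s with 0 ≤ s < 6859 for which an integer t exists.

4979

Reduce mod 144039: 486591s ≡ 609 (mod 144039). With g = gcd(486591, 144039) = 21 dividing 609, divide through: 23171s ≡ 29 (mod 6859).
Since gcd(23171, 6859) = 1, s ≡ 29·(23171)⁻¹ ≡ 4979 (mod 6859). Smallest non-negative: 4979.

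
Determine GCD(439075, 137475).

Euclid: 439075 = 3·137475 + 26650; 137475 = 5·26650 + 4225; 26650 = 6·4225 + 1300; 4225 = 3·1300 + 325; 1300 = 4·325 + 0. Last nonzero remainder: 325.

325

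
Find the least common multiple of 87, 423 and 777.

3177153

87 = 3 · 29; 423 = 3² · 47; 777 = 3 · 7 · 37
lcm takes max exponent of each prime: 3² · 7 · 29 · 37 · 47 = 3177153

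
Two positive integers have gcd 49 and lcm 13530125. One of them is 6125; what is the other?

108241

p·q = gcd·lcm = 49·13530125 = 662976125, so q = 662976125/6125 = 108241.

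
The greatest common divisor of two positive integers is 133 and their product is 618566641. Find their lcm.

For any two positive integers, gcd × lcm equals their product. Hence lcm = 618566641 / 133 = 4650877.

4650877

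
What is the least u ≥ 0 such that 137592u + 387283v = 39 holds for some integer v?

Reduce mod 387283: 137592u ≡ 39 (mod 387283). With g = gcd(137592, 387283) = 13 dividing 39, divide through: 10584u ≡ 3 (mod 29791).
Since gcd(10584, 29791) = 1, u ≡ 3·(10584)⁻¹ ≡ 16559 (mod 29791). Smallest non-negative: 16559.

16559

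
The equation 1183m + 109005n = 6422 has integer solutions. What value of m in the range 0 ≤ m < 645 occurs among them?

374

Euclid: 109005 = 92·1183 + 169; 1183 = 7·169 + 0 → gcd = 169; 6422 = 169·38.
Back-substitution yields 1183·(-92) + 109005·(1) = 169, so one solution is m = -92·38 = -3496, n = 1·38 = 38.
Solutions in m differ by 109005/169 = 645; the one in [0, 645) is -3496 mod 645 = 374.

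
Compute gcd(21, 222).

3

Euclid: 222 = 10·21 + 12; 21 = 1·12 + 9; 12 = 1·9 + 3; 9 = 3·3 + 0. Last nonzero remainder: 3.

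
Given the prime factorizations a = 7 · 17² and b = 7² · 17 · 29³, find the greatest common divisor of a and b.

min exponent per shared prime: 7 · 17 = 119

119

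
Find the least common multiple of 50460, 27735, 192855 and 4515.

lcm(50460, 27735) = 50460·27735/gcd = 1399508100/15 = 93300540
lcm(93300540, 192855) = 93300540·192855/gcd = 17993475641700/645 = 27896861460
lcm(27896861460, 4515) = 27896861460·4515/gcd = 125954329491900/645 = 195278030220

195278030220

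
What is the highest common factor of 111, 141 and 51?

3

111 = 3 · 37; 141 = 3 · 47; 51 = 3 · 17
gcd takes min exponent of each prime: 3 = 3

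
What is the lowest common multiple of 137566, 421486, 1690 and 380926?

137566 = 2 · 11 · 13² · 37; 421486 = 2 · 13² · 29 · 43; 1690 = 2 · 5 · 13²; 380926 = 2 · 7² · 13² · 23
lcm takes max exponent of each prime: 2 · 5 · 7² · 11 · 13² · 23 · 29 · 37 · 43 = 966654959270

966654959270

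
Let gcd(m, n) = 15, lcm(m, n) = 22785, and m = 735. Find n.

m·n = gcd·lcm = 15·22785 = 341775, so n = 341775/735 = 465.

465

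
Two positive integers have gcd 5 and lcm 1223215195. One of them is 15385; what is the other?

u·v = gcd·lcm = 5·1223215195 = 6116075975, so v = 6116075975/15385 = 397535.

397535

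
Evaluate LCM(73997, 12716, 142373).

73997 = 7 · 11 · 31²; 12716 = 2² · 11 · 17²; 142373 = 7 · 11 · 43²
lcm takes max exponent of each prime: 2² · 7 · 11 · 17² · 31² · 43² = 158164443668

158164443668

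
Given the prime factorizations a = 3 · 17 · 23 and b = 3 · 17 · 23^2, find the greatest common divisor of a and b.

1173

min exponent per shared prime: 3 · 17 · 23 = 1173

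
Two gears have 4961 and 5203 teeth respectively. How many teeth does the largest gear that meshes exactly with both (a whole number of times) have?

4961 = 11² · 41
5203 = 11² · 43
Common: 11² = 121

121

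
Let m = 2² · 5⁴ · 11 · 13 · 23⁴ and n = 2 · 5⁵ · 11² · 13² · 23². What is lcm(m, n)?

71530857612500

max exponent per prime: 2² · 5⁵ · 11² · 13² · 23⁴ = 71530857612500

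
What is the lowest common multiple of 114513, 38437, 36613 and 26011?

114513 = 3 · 7² · 19 · 41; 38437 = 7 · 17² · 19; 36613 = 19 · 41 · 47; 26011 = 19 · 37²
lcm takes max exponent of each prime: 3 · 7² · 17² · 19 · 37² · 41 · 47 = 2129383778151

2129383778151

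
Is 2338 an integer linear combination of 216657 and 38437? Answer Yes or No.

gcd(216657, 38437): 216657 = 5·38437 + 24472; 38437 = 1·24472 + 13965; 24472 = 1·13965 + 10507; 13965 = 1·10507 + 3458; 10507 = 3·3458 + 133; 3458 = 26·133 + 0 → 133
133 does not divide 2338, so a solution does not exist.

No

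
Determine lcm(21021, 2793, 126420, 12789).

21021 = 3 · 7² · 11 · 13; 2793 = 3 · 7² · 19; 126420 = 2² · 3 · 5 · 7² · 43; 12789 = 3² · 7² · 29
lcm takes max exponent of each prime: 2² · 3² · 5 · 7² · 11 · 13 · 19 · 29 · 43 = 29883033180

29883033180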